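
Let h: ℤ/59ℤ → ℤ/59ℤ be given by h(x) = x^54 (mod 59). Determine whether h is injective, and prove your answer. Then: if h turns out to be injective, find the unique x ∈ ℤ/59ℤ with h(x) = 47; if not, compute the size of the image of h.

30

h(29): Repeated squaring mod 59: 29^1 ≡ 29, 29^2 ≡ 29² = 841 ≡ 15, 29^4 ≡ 15² = 225 ≡ 48, 29^8 ≡ 48² = 2304 ≡ 3, 29^16 ≡ 3² = 9, 29^32 ≡ 9² = 81 ≡ 22. Since 54 = 32 + 16 + 4 + 2, 29^54 ≡ 22·9·48·15: 22·9 = 198 ≡ 21, then 21·48 = 1008 ≡ 5, then 5·15 = 75 ≡ 16. So 29^54 ≡ 16 (mod 59).
h(30): Repeated squaring mod 59: 30^1 ≡ 30, 30^2 ≡ 30² = 900 ≡ 15, 30^4 ≡ 15² = 225 ≡ 48, 30^8 ≡ 48² = 2304 ≡ 3, 30^16 ≡ 3² = 9, 30^32 ≡ 9² = 81 ≡ 22. Since 54 = 32 + 16 + 4 + 2, 30^54 ≡ 22·9·48·15: 22·9 = 198 ≡ 21, then 21·48 = 1008 ≡ 5, then 5·15 = 75 ≡ 16. So 30^54 ≡ 16 (mod 59).
So h(29) = h(30) = 16 while 29 ≠ 30, so h is not injective.
Since h is not injective, we determine |image(h)|. Computing x^54 mod 59 for each x (by repeated squaring, reducing mod 59 at every step), the values h(0), h(1), …, h(58) are: 0, 1, 48, 51, 3, 27, 29, 36, 26, 5, 57, 46, 35, 12, 17, 20, 9, 41, 4, 53, 22, 7, 25, 15, 28, 21, 45, 19, 49, 16, 16, 49, 19, 45, 21, 28, 15, 25, 7, 22, 53, 4, 41, 9, 20, 17, 12, 35, 46, 57, 5, 26, 36, 29, 27, 3, 51, 48, 1.
The distinct values are {0, 1, 3, 4, 5, 7, 9, 12, 15, 16, 17, 19, 20, 21, 22, 25, 26, 27, 28, 29, 35, 36, 41, 45, 46, 48, 49, 51, 53, 57}; there are 30 of them.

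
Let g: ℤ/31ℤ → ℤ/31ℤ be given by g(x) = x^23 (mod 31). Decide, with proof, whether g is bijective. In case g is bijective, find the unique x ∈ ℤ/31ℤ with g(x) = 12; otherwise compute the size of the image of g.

Since 31 is prime, the nonzero elements of ℤ/31ℤ form a cyclic group of order 30.
As gcd(23, 30) = 1, raising to the 23rd power is a bijection on this group: if a^23 ≡ b^23 then (ab^{−1})^23 = 1, and the only element of order dividing gcd(23, 30) = 1 is 1, so a = b.
With g(0) = 0 this makes g injective on all of ℤ/31ℤ, hence bijective (finite equal-size domain and codomain). In particular g is bijective.
Since g is bijective, we find the preimage of 12. The inverse of x ↦ x^23 on (ℤ/31ℤ)^× is x ↦ x^17, because 23·17 = 391 = 13·30 + 1 ≡ 1 (mod 30) and x^{30} = 1 for x ≠ 0 (Fermat). So g⁻¹(12) = 12^17 mod 31.
Repeated squaring mod 31: 12^1 ≡ 12, 12^2 ≡ 12² = 144 ≡ 20, 12^4 ≡ 20² = 400 ≡ 28, 12^8 ≡ 28² = 784 ≡ 9, 12^16 ≡ 9² = 81 ≡ 19. Since 17 = 16 + 1, 12^17 ≡ 19·12: 19·12 = 228 ≡ 11. So 12^17 ≡ 11 (mod 31).
Hence g⁻¹(12) = 11.

11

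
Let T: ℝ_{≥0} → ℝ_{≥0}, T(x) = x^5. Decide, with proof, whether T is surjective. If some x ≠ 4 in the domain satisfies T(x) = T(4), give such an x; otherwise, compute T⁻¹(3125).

For any y ∈ ℝ_{≥0}, x = y^{1/5} ∈ ℝ_{≥0} gives T(x) = y, so T is surjective.
Since x ↦ x^5 is strictly increasing on ℝ_{≥0}, it is injective there, so no x ≠ 4 in the domain has T(x) = T(4). We therefore compute T⁻¹(3125) = 3125^{1/5} = 5 (indeed 5^5 = 3125).

5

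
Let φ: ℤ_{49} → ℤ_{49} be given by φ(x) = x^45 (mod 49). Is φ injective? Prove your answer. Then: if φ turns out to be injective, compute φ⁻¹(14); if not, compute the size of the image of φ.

15

φ(3): Repeated squaring mod 49: 3^1 ≡ 3, 3^2 ≡ 3² = 9, 3^4 ≡ 9² = 81 ≡ 32, 3^8 ≡ 32² = 1024 ≡ 44, 3^16 ≡ 44² = 1936 ≡ 25, 3^32 ≡ 25² = 625 ≡ 37. Since 45 = 32 + 8 + 4 + 1, 3^45 ≡ 37·44·32·3: 37·44 = 1628 ≡ 11, then 11·32 = 352 ≡ 9, then 9·3 = 27. So 3^45 ≡ 27 (mod 49).
φ(5): Repeated squaring mod 49: 5^1 ≡ 5, 5^2 ≡ 5² = 25, 5^4 ≡ 25² = 625 ≡ 37, 5^8 ≡ 37² = 1369 ≡ 46, 5^16 ≡ 46² = 2116 ≡ 9, 5^32 ≡ 9² = 81 ≡ 32. Since 45 = 32 + 8 + 4 + 1, 5^45 ≡ 32·46·37·5: 32·46 = 1472 ≡ 2, then 2·37 = 74 ≡ 25, then 25·5 = 125 ≡ 27. So 5^45 ≡ 27 (mod 49).
So φ(3) = φ(5) = 27 while 3 ≠ 5, therefore φ is not injective.
Since φ is not injective, we determine |image(φ)|. Computing x^45 mod 49 for each x (by repeated squaring, reducing mod 49 at every step), the values φ(0), φ(1), …, φ(48) are: 0, 1, 8, 27, 15, 27, 20, 0, 22, 43, 20, 8, 13, 41, 0, 43, 29, 13, 1, 48, 13, 0, 15, 15, 6, 43, 34, 34, 0, 36, 1, 48, 36, 20, 6, 0, 8, 36, 41, 29, 6, 27, 0, 29, 22, 34, 22, 41, 48.
The distinct values are {0, 1, 6, 8, 13, 15, 20, 22, 27, 29, 34, 36, 41, 43, 48}; there are 15 of them.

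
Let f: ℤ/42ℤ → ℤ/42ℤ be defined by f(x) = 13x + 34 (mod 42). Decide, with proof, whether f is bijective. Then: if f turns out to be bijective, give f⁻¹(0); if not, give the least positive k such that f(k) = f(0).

Suppose f(s) = f(t) in ℤ/42ℤ. Then 13s + 34 ≡ 13t + 34 (mod 42), thus 13(s − t) ≡ 0 (mod 42).
Since gcd(13, 42) = 1, 13 is invertible modulo 42, thus s − t ≡ 0 (mod 42), i.e. s = t.
We now compute 13⁻¹ mod 42 explicitly. Euclid's algorithm: 42 = 3·13 + 3, 13 = 4·3 + 1; back-substituting gives 1 = 13·13 − 4·42, so 13⁻¹ ≡ 13 (mod 42).
Then y ↦ 13(y − 34) is a two-sided inverse to f, so every y ∈ ℤ/42ℤ has a preimage.
So f is bijective.
Since f is bijective, we find f⁻¹(0): we need 13x ≡ 0 − 34 ≡ 8 (mod 42). Using 13⁻¹ = 13: x ≡ 13·8 = 104 = 2·42 + 20, so x = 20.
Check: f(20) = 13·20 + 34 = 294 = 7·42 + 0 ≡ 0 (mod 42).

20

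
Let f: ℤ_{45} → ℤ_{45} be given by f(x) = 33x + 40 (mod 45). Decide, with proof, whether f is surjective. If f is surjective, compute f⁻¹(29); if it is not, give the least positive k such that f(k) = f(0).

Since gcd(33, 45) = 3, we have 33x ≡ 0 (mod 3) for all x, so f(x) ≡ 1 (mod 3).
But 0 ≢ 1 (mod 3), so 0 ∈ ℤ_{45} has no preimage. Therefore f is not surjective.
Since f is not surjective, we find the least positive k with f(k) = f(0): this means 33k ≡ 0 (mod 45), i.e. 45 ∣ 33k. Since gcd(33, 45) = 3, dividing through by 3 this holds exactly when 15 ∣ 11k, and as gcd(11, 15) = 1, exactly when 15 ∣ k.
The smallest positive such k is 15.

15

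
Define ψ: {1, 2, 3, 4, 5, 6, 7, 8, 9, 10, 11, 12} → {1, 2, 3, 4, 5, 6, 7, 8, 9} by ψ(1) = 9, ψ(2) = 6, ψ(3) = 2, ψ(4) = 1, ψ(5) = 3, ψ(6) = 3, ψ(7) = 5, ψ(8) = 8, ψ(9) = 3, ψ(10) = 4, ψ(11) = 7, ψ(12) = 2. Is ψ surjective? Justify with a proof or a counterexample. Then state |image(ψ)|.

Every element of the codomain has a preimage: 1 = ψ(4), 2 = ψ(3), 3 = ψ(5), 4 = ψ(10), 5 = ψ(7), 6 = ψ(2), 7 = ψ(11), 8 = ψ(8), 9 = ψ(1).
Hence ψ is surjective.
The image of ψ is {1, 2, 3, 4, 5, 6, 7, 8, 9}, which has 9 elements.

9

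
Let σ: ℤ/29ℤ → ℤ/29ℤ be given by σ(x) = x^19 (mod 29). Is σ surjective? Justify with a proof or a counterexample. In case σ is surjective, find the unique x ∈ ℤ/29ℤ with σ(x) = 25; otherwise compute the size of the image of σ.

Since 29 is prime, the nonzero elements of ℤ/29ℤ form a cyclic group of order 28.
As gcd(19, 28) = 1, raising to the 19th power is a bijection on this group: if u^19 ≡ v^19 then (uv^{−1})^19 = 1, and the only element of order dividing gcd(19, 28) = 1 is 1, so u = v.
With σ(0) = 0 this makes σ injective on all of ℤ/29ℤ, hence bijective (finite equal-size domain and codomain). In particular σ is surjective.
Since σ is surjective, we find the preimage of 25. The inverse of x ↦ x^19 on (ℤ/29ℤ)^× is x ↦ x^3, because 19·3 = 57 = 2·28 + 1 ≡ 1 (mod 28) and x^{28} = 1 for x ≠ 0 (Fermat). So σ⁻¹(25) = 25^3 mod 29.
Repeated squaring mod 29: 25^1 ≡ 25, 25^2 ≡ 25² = 625 ≡ 16. Since 3 = 2 + 1, 25^3 ≡ 16·25: 16·25 = 400 ≡ 23. So 25^3 ≡ 23 (mod 29).
Hence σ⁻¹(25) = 23.

23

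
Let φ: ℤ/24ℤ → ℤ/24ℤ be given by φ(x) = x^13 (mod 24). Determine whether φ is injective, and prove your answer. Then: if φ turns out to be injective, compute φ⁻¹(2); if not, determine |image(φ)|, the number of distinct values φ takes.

φ(0) = 0^13 = 0.
φ(6): Repeated squaring mod 24: 6^1 ≡ 6, 6^2 ≡ 6² = 36 ≡ 12, 6^4 ≡ 12² = 144 ≡ 0, 6^8 ≡ 0² = 0. Since 13 = 8 + 4 + 1, 6^13 ≡ 0·0·6: 0·0 = 0, then 0·6 = 0. So 6^13 ≡ 0 (mod 24).
So φ(0) = φ(6) = 0 while 0 ≠ 6, so φ is not injective.
Since φ is not injective, we determine |image(φ)|. Computing x^13 mod 24 for each x (by repeated squaring, reducing mod 24 at every step), the values φ(0), φ(1), …, φ(23) are: 0, 1, 8, 3, 16, 5, 0, 7, 8, 9, 16, 11, 0, 13, 8, 15, 16, 17, 0, 19, 8, 21, 16, 23.
The distinct values are {0, 1, 3, 5, 7, 8, 9, 11, 13, 15, 16, 17, 19, 21, 23}; there are 15 of them.

15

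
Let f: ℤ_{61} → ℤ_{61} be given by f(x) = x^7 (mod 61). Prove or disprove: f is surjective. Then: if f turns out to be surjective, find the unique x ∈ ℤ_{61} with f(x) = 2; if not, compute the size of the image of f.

Since 61 is prime, the nonzero elements of ℤ_{61} form a cyclic group of order 60.
As gcd(7, 60) = 1, raising to the 7th power is a bijection on this group: if a^7 ≡ b^7 then (ab^{−1})^7 = 1, and the only element of order dividing gcd(7, 60) = 1 is 1, so a = b.
With f(0) = 0 this makes f injective on all of ℤ_{61}, hence bijective (finite equal-size domain and codomain). In particular f is surjective.
Since f is surjective, we find the preimage of 2. The inverse of x ↦ x^7 on (ℤ_{61})^× is x ↦ x^43, because 7·43 = 301 = 5·60 + 1 ≡ 1 (mod 60) and x^{60} = 1 for x ≠ 0 (Fermat). So f⁻¹(2) = 2^43 mod 61.
Repeated squaring mod 61: 2^1 ≡ 2, 2^2 ≡ 2² = 4, 2^4 ≡ 4² = 16, 2^8 ≡ 16² = 256 ≡ 12, 2^16 ≡ 12² = 144 ≡ 22, 2^32 ≡ 22² = 484 ≡ 57. Since 43 = 32 + 8 + 2 + 1, 2^43 ≡ 57·12·4·2: 57·12 = 684 ≡ 13, then 13·4 = 52, then 52·2 = 104 ≡ 43. So 2^43 ≡ 43 (mod 61).
Hence f⁻¹(2) = 43.

43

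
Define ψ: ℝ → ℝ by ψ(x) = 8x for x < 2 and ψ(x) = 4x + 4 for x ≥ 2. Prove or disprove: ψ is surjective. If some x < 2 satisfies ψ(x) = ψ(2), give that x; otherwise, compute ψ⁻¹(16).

3/2

Both pieces are strictly increasing (slopes 8 and 4), so each is injective on its own interval.
The left piece maps (−∞, 2) onto (−∞, 16); the right piece maps [2, ∞) onto [12, ∞).
The union (−∞, 16) ∪ [12, ∞) covers ℝ, so ψ is surjective.
For the follow-up: the images overlap, so an x < 2 with ψ(x) = ψ(2) exists. ψ(2) = 12; solving 8x = 12 for x < 2 gives x = (12 − 0)/8 = 3/2.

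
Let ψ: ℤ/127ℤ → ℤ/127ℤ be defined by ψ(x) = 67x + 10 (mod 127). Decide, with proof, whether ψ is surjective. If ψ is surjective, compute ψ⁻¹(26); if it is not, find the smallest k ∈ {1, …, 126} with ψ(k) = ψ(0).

Since gcd(67, 127) = 1, 67 is invertible modulo 127. Euclid's algorithm: 127 = 1·67 + 60, 67 = 1·60 + 7, 60 = 8·7 + 4, 7 = 1·4 + 3, 4 = 1·3 + 1; back-substituting gives 1 = 91·67 − 48·127, so 67⁻¹ ≡ 91 (mod 127).
Then y ↦ 91(y − 10) is a two-sided inverse to ψ, so every y ∈ ℤ/127ℤ has a preimage.
Hence ψ is surjective.
Since ψ is surjective, we compute ψ⁻¹(26): solve 67x + 10 ≡ 26 (mod 127), i.e. 67x ≡ 16 (mod 127).
Multiplying by 67⁻¹ = 91 gives x ≡ 91·16 = 1456 = 11·127 + 59 ≡ 59 (mod 127).
Check: ψ(59) = 67·59 + 10 = 3963 = 31·127 + 26 ≡ 26 (mod 127).

59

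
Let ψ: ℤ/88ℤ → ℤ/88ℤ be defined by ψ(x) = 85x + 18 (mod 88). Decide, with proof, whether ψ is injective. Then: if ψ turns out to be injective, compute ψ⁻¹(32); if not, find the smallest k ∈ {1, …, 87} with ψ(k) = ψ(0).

Recall that injectivity means: for all x_1, x_2 in the domain, ψ(x_1) = ψ(x_2) implies x_1 = x_2.
If ψ(x_1) = ψ(x_2), then 85x_1 ≡ 85x_2 (mod 88). Because gcd(85, 88) = 1, we may cancel 85 to get x_1 ≡ x_2 (mod 88).
So ψ is injective.
We now compute 85⁻¹ mod 88 explicitly. Euclid's algorithm: 88 = 1·85 + 3, 85 = 28·3 + 1; back-substituting gives 1 = 29·85 − 28·88, so 85⁻¹ ≡ 29 (mod 88).
Since ψ is injective, we compute ψ⁻¹(32): solve 85x + 18 ≡ 32 (mod 88), i.e. 85x ≡ 14 (mod 88).
Multiplying by 85⁻¹ = 29 gives x ≡ 29·14 = 406 = 4·88 + 54 ≡ 54 (mod 88).
Check: ψ(54) = 85·54 + 18 = 4608 = 52·88 + 32 ≡ 32 (mod 88).

54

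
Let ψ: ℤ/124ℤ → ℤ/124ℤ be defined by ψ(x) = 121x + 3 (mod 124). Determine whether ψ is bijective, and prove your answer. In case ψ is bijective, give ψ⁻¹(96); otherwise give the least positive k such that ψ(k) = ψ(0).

93

Recall: ψ is injective when ψ(u) = ψ(v) forces u = v.
If ψ(u) = ψ(v), then 121u ≡ 121v (mod 124). Because gcd(121, 124) = 1, we may cancel 121 to get u ≡ v (mod 124).
We now compute 121⁻¹ mod 124 explicitly. Euclid's algorithm: 124 = 1·121 + 3, 121 = 40·3 + 1; back-substituting gives 1 = 41·121 − 40·124, so 121⁻¹ ≡ 41 (mod 124).
For any y ∈ ℤ/124ℤ, x = 41(y − 3) mod 124 satisfies ψ(x) = 121·41(y − 3) + 3 ≡ y (since 121·41 ≡ 1 mod 124). So every y has a preimage.
Hence ψ is bijective.
Since ψ is bijective, we compute ψ⁻¹(96): solve 121x + 3 ≡ 96 (mod 124), i.e. 121x ≡ 93 (mod 124).
Multiplying by 121⁻¹ = 41 gives x ≡ 41·93 = 3813 = 30·124 + 93 ≡ 93 (mod 124).
Check: ψ(93) = 121·93 + 3 = 11256 = 90·124 + 96 ≡ 96 (mod 124).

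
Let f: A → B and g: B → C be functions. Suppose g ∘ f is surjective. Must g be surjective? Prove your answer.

Let c ∈ C. Since g ∘ f is surjective, some a ∈ A has g(f(a)) = c. Then b = f(a) ∈ B satisfies g(b) = c. So g is surjective.

surjective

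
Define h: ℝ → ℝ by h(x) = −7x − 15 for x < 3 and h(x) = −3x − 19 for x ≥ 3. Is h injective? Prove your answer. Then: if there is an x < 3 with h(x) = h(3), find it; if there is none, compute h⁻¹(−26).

13/7

Both pieces are strictly decreasing (slopes −7 and −3), so each is injective on its own interval.
The left piece maps (−∞, 3) onto (−36, ∞); the right piece maps [3, ∞) onto (−∞, −28].
These images overlap. In particular h(3) = −28 (right piece), and solving −7x − 15 = −28 on the left piece gives x = 13/7 < 3.
So h(13/7) = h(3) with 13/7 ≠ 3, and h is not injective. This x = 13/7 is the requested value below 3.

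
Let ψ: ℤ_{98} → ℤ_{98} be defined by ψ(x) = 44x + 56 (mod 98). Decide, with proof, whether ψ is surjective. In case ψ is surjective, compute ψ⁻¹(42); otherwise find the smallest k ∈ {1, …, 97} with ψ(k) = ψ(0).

By definition, surjectivity means every element of the codomain has a preimage under ψ.
Since gcd(44, 98) = 2, we have 44x ≡ 0 (mod 2) for all x, so ψ(x) ≡ 0 (mod 2).
But 1 ≢ 0 (mod 2), so 1 ∈ ℤ_{98} has no preimage. So ψ is not surjective.
Since ψ is not surjective, we find the least positive k with ψ(k) = ψ(0): this means 44k ≡ 0 (mod 98), i.e. 98 ∣ 44k. Since gcd(44, 98) = 2, dividing through by 2 this holds exactly when 49 ∣ 22k, and as gcd(22, 49) = 1, exactly when 49 ∣ k.
The smallest positive such k is 49.

49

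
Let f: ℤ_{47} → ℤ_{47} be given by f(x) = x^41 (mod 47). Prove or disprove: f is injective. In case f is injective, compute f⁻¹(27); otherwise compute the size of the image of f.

Since 47 is prime, the nonzero elements of ℤ_{47} form a cyclic group of order 46.
As gcd(41, 46) = 1, raising to the 41st power is a bijection on this group: if u^41 ≡ v^41 then (uv^{−1})^41 = 1, and the only element of order dividing gcd(41, 46) = 1 is 1, so u = v.
With f(0) = 0 this makes f injective on all of ℤ_{47}, hence bijective (finite equal-size domain and codomain). In particular f is injective.
Since f is injective, we find the preimage of 27. The inverse of x ↦ x^41 on (ℤ_{47})^× is x ↦ x^9, because 41·9 = 369 = 8·46 + 1 ≡ 1 (mod 46) and x^{46} = 1 for x ≠ 0 (Fermat). So f⁻¹(27) = 27^9 mod 47.
Repeated squaring mod 47: 27^1 ≡ 27, 27^2 ≡ 27² = 729 ≡ 24, 27^4 ≡ 24² = 576 ≡ 12, 27^8 ≡ 12² = 144 ≡ 3. Since 9 = 8 + 1, 27^9 ≡ 3·27: 3·27 = 81 ≡ 34. So 27^9 ≡ 34 (mod 47).
Hence f⁻¹(27) = 34.

34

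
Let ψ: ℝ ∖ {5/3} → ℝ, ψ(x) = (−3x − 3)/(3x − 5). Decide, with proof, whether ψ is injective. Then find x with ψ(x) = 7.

Suppose ψ(x_1) = ψ(x_2). Cross-multiplying: (−3x_1 − 3)(3x_2 − 5) = (−3x_2 − 3)(3x_1 − 5).
Expanding both sides and cancelling the symmetric terms leaves 24·(x_1 − x_2) = 0. Since 24 ≠ 0, x_1 = x_2. Thus ψ is injective.
Solving ψ(x) = 7: cross-multiplying gives −3x − 3 = 7(3x − 5), which rearranges to −24x = −32, so x = 4/3.

4/3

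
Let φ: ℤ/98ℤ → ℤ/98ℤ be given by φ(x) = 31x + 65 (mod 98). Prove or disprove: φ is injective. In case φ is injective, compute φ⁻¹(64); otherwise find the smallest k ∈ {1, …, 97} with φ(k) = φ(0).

If φ(s) = φ(t), then 31s ≡ 31t (mod 98). Because gcd(31, 98) = 1, we may cancel 31 to get s ≡ t (mod 98).
So φ is injective.
We now compute 31⁻¹ mod 98 explicitly. Euclid's algorithm: 98 = 3·31 + 5, 31 = 6·5 + 1; back-substituting gives 1 = 19·31 − 6·98, so 31⁻¹ ≡ 19 (mod 98).
Since φ is injective, we find φ⁻¹(64): we need 31x ≡ 64 − 65 ≡ 97 (mod 98). Using 31⁻¹ = 19: x ≡ 19·97 = 1843 = 18·98 + 79, so x = 79.
Check: φ(79) = 31·79 + 65 = 2514 = 25·98 + 64 ≡ 64 (mod 98).

79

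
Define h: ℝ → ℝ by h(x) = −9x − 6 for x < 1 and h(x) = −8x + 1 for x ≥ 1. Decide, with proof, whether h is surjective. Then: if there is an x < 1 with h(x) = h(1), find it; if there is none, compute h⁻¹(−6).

1/9

Both pieces are strictly decreasing (slopes −9 and −8), so each is injective on its own interval.
The left piece maps (−∞, 1) onto (−15, ∞); the right piece maps [1, ∞) onto (−∞, −7].
The union (−15, ∞) ∪ (−∞, −7] covers ℝ, so h is surjective.
For the follow-up: the images overlap, so an x < 1 with h(x) = h(1) exists. h(1) = −7; solving −9x − 6 = −7 for x < 1 gives x = (−7 + 6)/(−9) = 1/9.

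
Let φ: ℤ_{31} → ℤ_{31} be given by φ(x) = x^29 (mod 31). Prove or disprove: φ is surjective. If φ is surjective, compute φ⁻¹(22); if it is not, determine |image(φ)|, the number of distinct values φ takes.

Since 31 is prime, the nonzero elements of ℤ_{31} form a cyclic group of order 30.
As gcd(29, 30) = 1, raising to the 29th power is a bijection on this group: if a^29 ≡ b^29 then (ab^{−1})^29 = 1, and the only element of order dividing gcd(29, 30) = 1 is 1, so a = b.
With φ(0) = 0 this makes φ injective on all of ℤ_{31}, hence bijective (finite equal-size domain and codomain). In particular φ is surjective.
Since φ is surjective, we find the preimage of 22. The inverse of x ↦ x^29 on (ℤ_{31})^× is x ↦ x^29, because 29·29 = 841 = 28·30 + 1 ≡ 1 (mod 30) and x^{30} = 1 for x ≠ 0 (Fermat). So φ⁻¹(22) = 22^29 mod 31.
Repeated squaring mod 31: 22^1 ≡ 22, 22^2 ≡ 22² = 484 ≡ 19, 22^4 ≡ 19² = 361 ≡ 20, 22^8 ≡ 20² = 400 ≡ 28, 22^16 ≡ 28² = 784 ≡ 9. Since 29 = 16 + 8 + 4 + 1, 22^29 ≡ 9·28·20·22: 9·28 = 252 ≡ 4, then 4·20 = 80 ≡ 18, then 18·22 = 396 ≡ 24. So 22^29 ≡ 24 (mod 31).
Hence φ⁻¹(22) = 24.

24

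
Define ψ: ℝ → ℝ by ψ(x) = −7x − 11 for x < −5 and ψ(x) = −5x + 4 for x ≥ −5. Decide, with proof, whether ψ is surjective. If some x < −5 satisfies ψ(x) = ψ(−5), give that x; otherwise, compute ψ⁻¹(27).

-40/7

Both pieces are strictly decreasing (slopes −7 and −5), so each is injective on its own interval.
The left piece maps (−∞, −5) onto (24, ∞); the right piece maps [−5, ∞) onto (−∞, 29].
The union (24, ∞) ∪ (−∞, 29] covers ℝ, so ψ is surjective.
For the follow-up: the images overlap, so an x < −5 with ψ(x) = ψ(−5) exists. ψ(−5) = 29; solving −7x − 11 = 29 for x < −5 gives x = (29 + 11)/(−7) = −40/7.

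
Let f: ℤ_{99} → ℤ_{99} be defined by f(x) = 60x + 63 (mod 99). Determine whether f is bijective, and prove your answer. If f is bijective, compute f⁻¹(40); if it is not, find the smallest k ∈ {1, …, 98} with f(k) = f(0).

Recall: f is injective if f(x_1) = f(x_2) implies x_1 = x_2.
We have gcd(60, 99) = 3 > 1. Taking x_1 = 0 and x_2 = 33: f(0) = 63 and f(33) = 60·33 + 63 = 2043 ≡ 63 (mod 99).
So f(0) = f(33) while 0 ≠ 33, thus f is not injective, hence not bijective.
Since f is not bijective, we find the least positive k with f(k) = f(0): this means 60k ≡ 0 (mod 99), i.e. 99 ∣ 60k. Since gcd(60, 99) = 3, dividing through by 3 this holds exactly when 33 ∣ 20k, and as gcd(20, 33) = 1, exactly when 33 ∣ k.
The smallest positive such k is 33.

33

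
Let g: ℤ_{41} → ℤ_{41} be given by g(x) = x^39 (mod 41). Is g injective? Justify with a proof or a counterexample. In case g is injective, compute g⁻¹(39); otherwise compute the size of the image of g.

Since 41 is prime, the nonzero elements of ℤ_{41} form a cyclic group of order 40.
As gcd(39, 40) = 1, raising to the 39th power is a bijection on this group: if x_1^39 ≡ x_2^39 then (x_1x_2^{−1})^39 = 1, and the only element of order dividing gcd(39, 40) = 1 is 1, so x_1 = x_2.
With g(0) = 0 this makes g injective on all of ℤ_{41}, hence bijective (finite equal-size domain and codomain). In particular g is injective.
Since g is injective, we find the preimage of 39. The inverse of x ↦ x^39 on (ℤ_{41})^× is x ↦ x^39, because 39·39 = 1521 = 38·40 + 1 ≡ 1 (mod 40) and x^{40} = 1 for x ≠ 0 (Fermat). So g⁻¹(39) = 39^39 mod 41.
Repeated squaring mod 41: 39^1 ≡ 39, 39^2 ≡ 39² = 1521 ≡ 4, 39^4 ≡ 4² = 16, 39^8 ≡ 16² = 256 ≡ 10, 39^16 ≡ 10² = 100 ≡ 18, 39^32 ≡ 18² = 324 ≡ 37. Since 39 = 32 + 4 + 2 + 1, 39^39 ≡ 37·16·4·39: 37·16 = 592 ≡ 18, then 18·4 = 72 ≡ 31, then 31·39 = 1209 ≡ 20. So 39^39 ≡ 20 (mod 41).
Hence g⁻¹(39) = 20.

20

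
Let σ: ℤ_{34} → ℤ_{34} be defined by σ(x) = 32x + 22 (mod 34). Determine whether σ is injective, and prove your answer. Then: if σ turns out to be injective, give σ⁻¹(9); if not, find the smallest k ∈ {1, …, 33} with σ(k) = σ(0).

17

We have gcd(32, 34) = 2 > 1. Taking u = 0 and v = 17: σ(0) = 22 and σ(17) = 32·17 + 22 = 566 ≡ 22 (mod 34).
So σ(0) = σ(17) while 0 ≠ 17, thus σ is not injective.
Since σ is not injective, we find the least positive k with σ(k) = σ(0): this means 32k ≡ 0 (mod 34), i.e. 34 ∣ 32k. Since gcd(32, 34) = 2, dividing through by 2 this holds exactly when 17 ∣ 16k, and as gcd(16, 17) = 1, exactly when 17 ∣ k.
The smallest positive such k is 17.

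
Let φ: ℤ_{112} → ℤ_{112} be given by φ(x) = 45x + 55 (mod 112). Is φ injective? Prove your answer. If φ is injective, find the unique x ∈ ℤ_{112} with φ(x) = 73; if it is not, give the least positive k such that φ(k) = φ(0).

90

Suppose φ(a) = φ(b) in ℤ_{112}. Then 45a + 55 ≡ 45b + 55 (mod 112), therefore 45(a − b) ≡ 0 (mod 112).
Since gcd(45, 112) = 1, 45 is invertible modulo 112, thus a − b ≡ 0 (mod 112), i.e. a = b.
Thus φ is injective.
We now compute 45⁻¹ mod 112 explicitly. Euclid's algorithm: 112 = 2·45 + 22, 45 = 2·22 + 1; back-substituting gives 1 = 5·45 − 2·112, so 45⁻¹ ≡ 5 (mod 112).
Since φ is injective, we find φ⁻¹(73): we need 45x ≡ 73 − 55 ≡ 18 (mod 112). Using 45⁻¹ = 5: x ≡ 5·18 = 90, so x = 90.
Check: φ(90) = 45·90 + 55 = 4105 = 36·112 + 73 ≡ 73 (mod 112).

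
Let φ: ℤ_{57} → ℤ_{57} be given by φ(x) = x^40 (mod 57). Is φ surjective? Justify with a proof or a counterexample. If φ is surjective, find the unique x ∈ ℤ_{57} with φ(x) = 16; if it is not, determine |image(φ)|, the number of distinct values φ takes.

20

φ(8): Repeated squaring mod 57: 8^1 ≡ 8, 8^2 ≡ 8² = 64 ≡ 7, 8^4 ≡ 7² = 49, 8^8 ≡ 49² = 2401 ≡ 7, 8^16 ≡ 7² = 49, 8^32 ≡ 49² = 2401 ≡ 7. Since 40 = 32 + 8, 8^40 ≡ 7·7: 7·7 = 49. So 8^40 ≡ 49 (mod 57).
φ(11): Repeated squaring mod 57: 11^1 ≡ 11, 11^2 ≡ 11² = 121 ≡ 7, 11^4 ≡ 7² = 49, 11^8 ≡ 49² = 2401 ≡ 7, 11^16 ≡ 7² = 49, 11^32 ≡ 49² = 2401 ≡ 7. Since 40 = 32 + 8, 11^40 ≡ 7·7: 7·7 = 49. So 11^40 ≡ 49 (mod 57).
So φ(8) = φ(11) = 49 while 8 ≠ 11, so φ is not injective.
A non-injective map from the 57-element set ℤ_{57} to itself takes at most 56 distinct values, so it cannot be surjective. Hence φ is not surjective.
Since φ is not surjective, we determine |image(φ)|. Computing x^40 mod 57 for each x (by repeated squaring, reducing mod 57 at every step), the values φ(0), φ(1), …, φ(56) are: 0, 1, 16, 24, 28, 55, 42, 7, 49, 6, 25, 49, 45, 4, 55, 9, 43, 16, 39, 19, 1, 54, 43, 28, 36, 4, 7, 30, 25, 25, 30, 7, 4, 36, 28, 43, 54, 1, 19, 39, 16, 43, 9, 55, 4, 45, 49, 25, 6, 49, 7, 42, 55, 28, 24, 16, 1.
The distinct values are {0, 1, 4, 6, 7, 9, 16, 19, 24, 25, 28, 30, 36, 39, 42, 43, 45, 49, 54, 55}; there are 20 of them.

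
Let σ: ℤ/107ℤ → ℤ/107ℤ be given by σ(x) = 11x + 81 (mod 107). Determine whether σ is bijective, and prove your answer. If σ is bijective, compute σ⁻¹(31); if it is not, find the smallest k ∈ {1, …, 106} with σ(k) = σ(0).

Recall that σ is injective if σ(s) = σ(t) implies s = t.
If σ(s) = σ(t), then 11s ≡ 11t (mod 107). Because gcd(11, 107) = 1, we may cancel 11 to get s ≡ t (mod 107).
We now compute 11⁻¹ mod 107 explicitly. Euclid's algorithm: 107 = 9·11 + 8, 11 = 1·8 + 3, 8 = 2·3 + 2, 3 = 1·2 + 1; back-substituting gives 1 = 39·11 − 4·107, so 11⁻¹ ≡ 39 (mod 107).
Then y ↦ 39(y − 81) is a two-sided inverse to σ, so every y ∈ ℤ/107ℤ has a preimage.
Therefore σ is bijective.
Since σ is bijective, we compute σ⁻¹(31): solve 11x + 81 ≡ 31 (mod 107), i.e. 11x ≡ 57 (mod 107).
Multiplying by 11⁻¹ = 39 gives x ≡ 39·57 = 2223 = 20·107 + 83 ≡ 83 (mod 107).
Check: σ(83) = 11·83 + 81 = 994 = 9·107 + 31 ≡ 31 (mod 107).

83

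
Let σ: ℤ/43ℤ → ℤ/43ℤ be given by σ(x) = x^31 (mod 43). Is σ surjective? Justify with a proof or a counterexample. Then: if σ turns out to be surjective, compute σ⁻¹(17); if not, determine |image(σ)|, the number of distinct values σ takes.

Since 43 is prime, the nonzero elements of ℤ/43ℤ form a cyclic group of order 42.
As gcd(31, 42) = 1, raising to the 31st power is a bijection on this group: if s^31 ≡ t^31 then (st^{−1})^31 = 1, and the only element of order dividing gcd(31, 42) = 1 is 1, so s = t.
With σ(0) = 0 this makes σ injective on all of ℤ/43ℤ, hence bijective (finite equal-size domain and codomain). In particular σ is surjective.
Since σ is surjective, we find the preimage of 17. The inverse of x ↦ x^31 on (ℤ/43ℤ)^× is x ↦ x^19, because 31·19 = 589 = 14·42 + 1 ≡ 1 (mod 42) and x^{42} = 1 for x ≠ 0 (Fermat). So σ⁻¹(17) = 17^19 mod 43.
Repeated squaring mod 43: 17^1 ≡ 17, 17^2 ≡ 17² = 289 ≡ 31, 17^4 ≡ 31² = 961 ≡ 15, 17^8 ≡ 15² = 225 ≡ 10, 17^16 ≡ 10² = 100 ≡ 14. Since 19 = 16 + 2 + 1, 17^19 ≡ 14·31·17: 14·31 = 434 ≡ 4, then 4·17 = 68 ≡ 25. So 17^19 ≡ 25 (mod 43).
Hence σ⁻¹(17) = 25.

25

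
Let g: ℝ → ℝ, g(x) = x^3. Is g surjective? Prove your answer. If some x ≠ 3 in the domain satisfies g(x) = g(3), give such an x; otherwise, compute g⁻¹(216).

6

For any y ∈ ℝ, x = y^{1/3} ∈ ℝ gives g(x) = y, so g is surjective.
Since x ↦ x^3 is strictly increasing on ℝ, it is injective there, so no x ≠ 3 in the domain has g(x) = g(3). We therefore compute g⁻¹(216) = 216^{1/3} = 6 (indeed 6^3 = 216).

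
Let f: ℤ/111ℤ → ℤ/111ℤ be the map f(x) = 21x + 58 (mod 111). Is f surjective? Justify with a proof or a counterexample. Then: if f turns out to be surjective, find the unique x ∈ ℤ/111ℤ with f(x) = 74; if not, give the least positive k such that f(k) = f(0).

37

Recall: surjectivity means every element of the codomain has a preimage under f.
Since gcd(21, 111) = 3, we have 21x ≡ 0 (mod 3) for all x, so f(x) ≡ 1 (mod 3).
But 0 ≢ 1 (mod 3), so 0 ∈ ℤ/111ℤ has no preimage. Hence f is not surjective.
Since f is not surjective, we find the least positive k with f(k) = f(0): this means 21k ≡ 0 (mod 111), i.e. 111 ∣ 21k. Since gcd(21, 111) = 3, dividing through by 3 this holds exactly when 37 ∣ 7k, and as gcd(7, 37) = 1, exactly when 37 ∣ k.
The smallest positive such k is 37.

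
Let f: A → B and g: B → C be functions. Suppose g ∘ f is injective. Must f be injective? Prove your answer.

injective

Suppose f(x_1) = f(x_2). Applying g: (g ∘ f)(x_1) = (g ∘ f)(x_2). Since g ∘ f is injective, x_1 = x_2. So f is injective.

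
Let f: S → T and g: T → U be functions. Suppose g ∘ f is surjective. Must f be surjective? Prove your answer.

not surjective

No. Take S = {0}, T = {0, 1, 2, 3}, U = {0}, f(a) = 0 for every a ∈ S, and g(b) = 0 for every b ∈ T.
Then g ∘ f is surjective onto {0}, but 3 ∈ T has no preimage under f, so f is not surjective.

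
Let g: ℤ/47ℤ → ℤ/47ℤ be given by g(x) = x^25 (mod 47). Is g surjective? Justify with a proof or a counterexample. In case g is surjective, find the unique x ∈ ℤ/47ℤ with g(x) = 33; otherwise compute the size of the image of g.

22

Since 47 is prime, the nonzero elements of ℤ/47ℤ form a cyclic group of order 46.
As gcd(25, 46) = 1, raising to the 25th power is a bijection on this group: if a^25 ≡ b^25 then (ab^{−1})^25 = 1, and the only element of order dividing gcd(25, 46) = 1 is 1, so a = b.
With g(0) = 0 this makes g injective on all of ℤ/47ℤ, hence bijective (finite equal-size domain and codomain). In particular g is surjective.
Since g is surjective, we find the preimage of 33. The inverse of x ↦ x^25 on (ℤ/47ℤ)^× is x ↦ x^35, because 25·35 = 875 = 19·46 + 1 ≡ 1 (mod 46) and x^{46} = 1 for x ≠ 0 (Fermat). So g⁻¹(33) = 33^35 mod 47.
Repeated squaring mod 47: 33^1 ≡ 33, 33^2 ≡ 33² = 1089 ≡ 8, 33^4 ≡ 8² = 64 ≡ 17, 33^8 ≡ 17² = 289 ≡ 7, 33^16 ≡ 7² = 49 ≡ 2, 33^32 ≡ 2² = 4. Since 35 = 32 + 2 + 1, 33^35 ≡ 4·8·33: 4·8 = 32, then 32·33 = 1056 ≡ 22. So 33^35 ≡ 22 (mod 47).
Hence g⁻¹(33) = 22.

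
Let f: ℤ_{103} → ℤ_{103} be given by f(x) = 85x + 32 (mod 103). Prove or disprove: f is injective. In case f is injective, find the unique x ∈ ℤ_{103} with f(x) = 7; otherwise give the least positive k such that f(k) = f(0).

Recall that f is injective if f(x_1) = f(x_2) implies x_1 = x_2.
Suppose f(x_1) = f(x_2) in ℤ_{103}. Then 85x_1 + 32 ≡ 85x_2 + 32 (mod 103), hence 85(x_1 − x_2) ≡ 0 (mod 103).
Since gcd(85, 103) = 1, 85 is invertible modulo 103, therefore x_1 − x_2 ≡ 0 (mod 103), i.e. x_1 = x_2.
Therefore f is injective.
We now compute 85⁻¹ mod 103 explicitly. Euclid's algorithm: 103 = 1·85 + 18, 85 = 4·18 + 13, 18 = 1·13 + 5, 13 = 2·5 + 3, 5 = 1·3 + 2, 3 = 1·2 + 1; back-substituting gives 1 = 40·85 − 33·103, so 85⁻¹ ≡ 40 (mod 103).
Since f is injective, we compute f⁻¹(7): solve 85x + 32 ≡ 7 (mod 103), i.e. 85x ≡ 78 (mod 103).
Multiplying by 85⁻¹ = 40 gives x ≡ 40·78 = 3120 = 30·103 + 30 ≡ 30 (mod 103).
Check: f(30) = 85·30 + 32 = 2582 = 25·103 + 7 ≡ 7 (mod 103).

30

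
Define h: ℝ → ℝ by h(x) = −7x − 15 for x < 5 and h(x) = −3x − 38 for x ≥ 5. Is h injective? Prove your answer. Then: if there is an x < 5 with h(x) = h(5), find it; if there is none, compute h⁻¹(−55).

Both pieces are strictly decreasing (slopes −7 and −3), so each is injective on its own interval.
The left piece maps (−∞, 5) onto (−50, ∞); the right piece maps [5, ∞) onto (−∞, −53].
These images are disjoint, so no value is attained by both pieces. Therefore h is injective.
Because the two images are disjoint, no x < 5 has h(x) = h(5), so we compute h⁻¹(−55): −55 lies in (−∞, −53], so solve −3x − 38 = −55: x = (−55 + 38)/(−3) = 17/3.

17/3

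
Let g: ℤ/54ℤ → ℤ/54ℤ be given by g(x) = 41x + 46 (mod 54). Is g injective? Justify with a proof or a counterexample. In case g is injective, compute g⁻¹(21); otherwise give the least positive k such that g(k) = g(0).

31

If g(x_1) = g(x_2), then 41x_1 ≡ 41x_2 (mod 54). Because gcd(41, 54) = 1, we may cancel 41 to get x_1 ≡ x_2 (mod 54).
Therefore g is injective.
We now compute 41⁻¹ mod 54 explicitly. Euclid's algorithm: 54 = 1·41 + 13, 41 = 3·13 + 2, 13 = 6·2 + 1; back-substituting gives 1 = 29·41 − 22·54, so 41⁻¹ ≡ 29 (mod 54).
Since g is injective, we find g⁻¹(21): we need 41x ≡ 21 − 46 ≡ 29 (mod 54). Using 41⁻¹ = 29: x ≡ 29·29 = 841 = 15·54 + 31, so x = 31.
Check: g(31) = 41·31 + 46 = 1317 = 24·54 + 21 ≡ 21 (mod 54).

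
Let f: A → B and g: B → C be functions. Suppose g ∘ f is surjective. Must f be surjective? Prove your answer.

not surjective

No. Take A = {0, 1, 2}, B = {0, 1, 2, 3, 4, 5}, C = {0}, f(a) = 0 for every a ∈ A, and g(b) = 0 for every b ∈ B.
Then g ∘ f is surjective onto {0}, but 5 ∈ B has no preimage under f, so f is not surjective.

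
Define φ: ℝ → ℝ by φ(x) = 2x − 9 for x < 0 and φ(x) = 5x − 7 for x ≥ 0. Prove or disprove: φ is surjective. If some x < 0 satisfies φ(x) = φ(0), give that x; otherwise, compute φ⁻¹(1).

8/5

Both pieces are strictly increasing (slopes 2 and 5), so each is injective on its own interval.
The left piece maps (−∞, 0) onto (−∞, −9); the right piece maps [0, ∞) onto [−7, ∞).
The union (−∞, −9) ∪ [−7, ∞) omits the interval between −9 and −7; in particular −9 has no preimage. So φ is not surjective.
Because the two images are disjoint, no x < 0 has φ(x) = φ(0), so we compute φ⁻¹(1): 1 lies in [−7, ∞), so solve 5x − 7 = 1: x = (1 + 7)/5 = 8/5.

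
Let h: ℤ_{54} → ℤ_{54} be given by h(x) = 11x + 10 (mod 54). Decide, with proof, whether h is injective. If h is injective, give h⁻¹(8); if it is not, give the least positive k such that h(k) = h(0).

Suppose h(s) = h(t) in ℤ_{54}. Then 11s + 10 ≡ 11t + 10 (mod 54), therefore 11(s − t) ≡ 0 (mod 54).
Since gcd(11, 54) = 1, 11 is invertible modulo 54, thus s − t ≡ 0 (mod 54), i.e. s = t.
Therefore h is injective.
We now compute 11⁻¹ mod 54 explicitly. Euclid's algorithm: 54 = 4·11 + 10, 11 = 1·10 + 1; back-substituting gives 1 = 5·11 − 1·54, so 11⁻¹ ≡ 5 (mod 54).
Since h is injective, we find h⁻¹(8): we need 11x ≡ 8 − 10 ≡ 52 (mod 54). Using 11⁻¹ = 5: x ≡ 5·52 = 260 = 4·54 + 44, so x = 44.
Check: h(44) = 11·44 + 10 = 494 = 9·54 + 8 ≡ 8 (mod 54).

44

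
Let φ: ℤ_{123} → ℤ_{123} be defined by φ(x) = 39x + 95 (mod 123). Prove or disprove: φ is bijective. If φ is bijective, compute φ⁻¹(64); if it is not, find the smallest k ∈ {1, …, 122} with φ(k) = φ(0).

41

We have gcd(39, 123) = 3 > 1. Taking x_1 = 0 and x_2 = 41: φ(0) = 95 and φ(41) = 39·41 + 95 = 1694 ≡ 95 (mod 123).
So φ(0) = φ(41) while 0 ≠ 41, thus φ is not injective, hence not bijective.
Since φ is not bijective, we find the least positive k with φ(k) = φ(0): this means 39k ≡ 0 (mod 123), i.e. 123 ∣ 39k. Since gcd(39, 123) = 3, dividing through by 3 this holds exactly when 41 ∣ 13k, and as gcd(13, 41) = 1, exactly when 41 ∣ k.
The smallest positive such k is 41.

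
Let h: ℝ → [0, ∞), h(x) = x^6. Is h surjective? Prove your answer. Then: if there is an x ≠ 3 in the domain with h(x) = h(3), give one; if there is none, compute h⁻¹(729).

For any y ∈ [0, ∞), x = y^{1/6} ∈ ℝ satisfies x^6 = y, so h is surjective.
For the follow-up, such an x exists: taking x = −3 ∈ ℝ gives h(−3) = 729 = h(3) with −3 ≠ 3.

-3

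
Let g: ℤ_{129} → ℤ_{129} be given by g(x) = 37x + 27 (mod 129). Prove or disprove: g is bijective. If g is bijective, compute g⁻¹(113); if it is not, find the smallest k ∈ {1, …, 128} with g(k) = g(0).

By definition, g is injective if g(x_1) = g(x_2) implies x_1 = x_2.
If g(x_1) = g(x_2), then 37x_1 ≡ 37x_2 (mod 129). Because gcd(37, 129) = 1, we may cancel 37 to get x_1 ≡ x_2 (mod 129).
We now compute 37⁻¹ mod 129 explicitly. Euclid's algorithm: 129 = 3·37 + 18, 37 = 2·18 + 1; back-substituting gives 1 = 7·37 − 2·129, so 37⁻¹ ≡ 7 (mod 129).
For any y ∈ ℤ_{129}, x = 7(y − 27) mod 129 satisfies g(x) = 37·7(y − 27) + 27 ≡ y (since 37·7 ≡ 1 mod 129). So every y has a preimage.
Thus g is bijective.
Since g is bijective, we compute g⁻¹(113): solve 37x + 27 ≡ 113 (mod 129), i.e. 37x ≡ 86 (mod 129).
Multiplying by 37⁻¹ = 7 gives x ≡ 7·86 = 602 = 4·129 + 86 ≡ 86 (mod 129).
Check: g(86) = 37·86 + 27 = 3209 = 24·129 + 113 ≡ 113 (mod 129).

86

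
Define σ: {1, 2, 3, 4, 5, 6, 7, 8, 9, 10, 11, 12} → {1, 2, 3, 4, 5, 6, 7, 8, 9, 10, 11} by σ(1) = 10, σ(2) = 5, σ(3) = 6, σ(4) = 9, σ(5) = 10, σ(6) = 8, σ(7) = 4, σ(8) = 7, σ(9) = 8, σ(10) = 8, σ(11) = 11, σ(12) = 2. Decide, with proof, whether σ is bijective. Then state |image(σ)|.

9

σ(1) = 10 = σ(5) with 1 ≠ 5, so σ is not injective, hence not bijective.
The image of σ is {2, 4, 5, 6, 7, 8, 9, 10, 11}, which has 9 elements.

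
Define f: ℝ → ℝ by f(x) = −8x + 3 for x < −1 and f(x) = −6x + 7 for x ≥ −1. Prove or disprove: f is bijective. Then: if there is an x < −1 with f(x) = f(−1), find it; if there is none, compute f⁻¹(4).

Both pieces are strictly decreasing (slopes −8 and −6), so each is injective on its own interval.
The left piece maps (−∞, −1) onto (11, ∞); the right piece maps [−1, ∞) onto (−∞, 13].
These images overlap. In particular f(−1) = 13 (right piece), and solving −8x + 3 = 13 on the left piece gives x = −5/4 < −1.
So f(−5/4) = f(−1) with −5/4 ≠ −1, and f is not injective, hence not bijective. This x = −5/4 is the requested value below −1.

-5/4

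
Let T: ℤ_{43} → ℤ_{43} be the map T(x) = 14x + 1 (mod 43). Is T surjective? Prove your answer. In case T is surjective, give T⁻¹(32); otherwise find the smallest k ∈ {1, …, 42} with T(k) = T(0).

36

Since gcd(14, 43) = 1, 14 is invertible modulo 43. Euclid's algorithm: 43 = 3·14 + 1; back-substituting gives 1 = 40·14 − 13·43, so 14⁻¹ ≡ 40 (mod 43).
For any y ∈ ℤ_{43}, x = 40(y − 1) mod 43 satisfies T(x) = 14·40(y − 1) + 1 ≡ y (since 14·40 ≡ 1 mod 43). So every y has a preimage.
Thus T is surjective.
Since T is surjective, we compute T⁻¹(32): solve 14x + 1 ≡ 32 (mod 43), i.e. 14x ≡ 31 (mod 43).
Multiplying by 14⁻¹ = 40 gives x ≡ 40·31 = 1240 = 28·43 + 36 ≡ 36 (mod 43).
Check: T(36) = 14·36 + 1 = 505 = 11·43 + 32 ≡ 32 (mod 43).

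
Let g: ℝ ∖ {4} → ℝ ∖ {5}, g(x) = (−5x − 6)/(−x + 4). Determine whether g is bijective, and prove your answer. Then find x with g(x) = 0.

Suppose g(x_1) = g(x_2). Cross-multiplying: (−5x_1 − 6)(−x_2 + 4) = (−5x_2 − 6)(−x_1 + 4).
Expanding both sides and cancelling the symmetric terms leaves −26·(x_1 − x_2) = 0. Since −26 ≠ 0, x_1 = x_2. Hence g is injective.
For any y ≠ 5, solving y(−x + 4) = −5x − 6 for x gives a well-defined x ≠ 4. So g is surjective.
Thus g is bijective.
Solving g(x) = 0: cross-multiplying gives −5x − 6 = 0(−x + 4), which rearranges to −5x = 6, so x = −6/5.

-6/5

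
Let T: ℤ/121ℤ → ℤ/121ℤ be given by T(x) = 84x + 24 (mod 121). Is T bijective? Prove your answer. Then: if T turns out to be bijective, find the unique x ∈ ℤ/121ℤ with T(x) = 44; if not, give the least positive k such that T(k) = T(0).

By definition, injectivity means: for all u, v in the domain, T(u) = T(v) implies u = v.
Suppose T(u) = T(v) in ℤ/121ℤ. Then 84u + 24 ≡ 84v + 24 (mod 121), so 84(u − v) ≡ 0 (mod 121).
Since gcd(84, 121) = 1, 84 is invertible modulo 121, thus u − v ≡ 0 (mod 121), i.e. u = v.
We now compute 84⁻¹ mod 121 explicitly. Euclid's algorithm: 121 = 1·84 + 37, 84 = 2·37 + 10, 37 = 3·10 + 7, 10 = 1·7 + 3, 7 = 2·3 + 1; back-substituting gives 1 = 85·84 − 59·121, so 84⁻¹ ≡ 85 (mod 121).
For any y ∈ ℤ/121ℤ, x = 85(y − 24) mod 121 satisfies T(x) = 84·85(y − 24) + 24 ≡ y (since 84·85 ≡ 1 mod 121). So every y has a preimage.
Thus T is bijective.
Since T is bijective, we compute T⁻¹(44): solve 84x + 24 ≡ 44 (mod 121), i.e. 84x ≡ 20 (mod 121).
Multiplying by 84⁻¹ = 85 gives x ≡ 85·20 = 1700 = 14·121 + 6 ≡ 6 (mod 121).
Check: T(6) = 84·6 + 24 = 528 = 4·121 + 44 ≡ 44 (mod 121).

6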